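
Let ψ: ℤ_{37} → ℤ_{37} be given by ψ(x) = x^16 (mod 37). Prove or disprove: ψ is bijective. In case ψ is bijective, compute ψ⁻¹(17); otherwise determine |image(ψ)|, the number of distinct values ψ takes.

10

ψ(1) = 1^16 = 1.
ψ(6): Repeated squaring mod 37: 6^1 ≡ 6, 6^2 ≡ 6² = 36, 6^4 ≡ 36² = 1296 ≡ 1, 6^8 ≡ 1² = 1, 6^16 ≡ 1² = 1. So 6^16 ≡ 1 (mod 37).
So ψ(1) = ψ(6) = 1 while 1 ≠ 6, therefore ψ is not injective, hence not bijective.
Since ψ is not bijective, we determine |image(ψ)|. Computing x^16 mod 37 for each x (by repeated squaring, reducing mod 37 at every step), the values ψ(0), ψ(1), …, ψ(36) are: 0, 1, 9, 33, 7, 34, 1, 34, 26, 16, 10, 26, 9, 7, 10, 12, 12, 16, 33, 33, 16, 12, 12, 10, 7, 9, 26, 10, 16, 26, 34, 1, 34, 7, 33, 9, 1.
The distinct values are {0, 1, 7, 9, 10, 12, 16, 26, 33, 34}; there are 10 of them.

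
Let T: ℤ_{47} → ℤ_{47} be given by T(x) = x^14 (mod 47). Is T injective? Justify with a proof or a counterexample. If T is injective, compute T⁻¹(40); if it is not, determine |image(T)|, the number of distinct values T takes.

T(23): Repeated squaring mod 47: 23^1 ≡ 23, 23^2 ≡ 23² = 529 ≡ 12, 23^4 ≡ 12² = 144 ≡ 3, 23^8 ≡ 3² = 9. Since 14 = 8 + 4 + 2, 23^14 ≡ 9·3·12: 9·3 = 27, then 27·12 = 324 ≡ 42. So 23^14 ≡ 42 (mod 47).
T(24): Repeated squaring mod 47: 24^1 ≡ 24, 24^2 ≡ 24² = 576 ≡ 12, 24^4 ≡ 12² = 144 ≡ 3, 24^8 ≡ 3² = 9. Since 14 = 8 + 4 + 2, 24^14 ≡ 9·3·12: 9·3 = 27, then 27·12 = 324 ≡ 42. So 24^14 ≡ 42 (mod 47).
So T(23) = T(24) = 42 while 23 ≠ 24, therefore T is not injective.
Since T is not injective, we determine |image(T)|. Computing x^14 mod 47 for each x (by repeated squaring, reducing mod 47 at every step), the values T(0), T(1), …, T(46) are: 0, 1, 28, 14, 32, 27, 16, 34, 3, 8, 4, 21, 25, 17, 12, 2, 37, 9, 36, 7, 18, 6, 24, 42, 42, 24, 6, 18, 7, 36, 9, 37, 2, 12, 17, 25, 21, 4, 8, 3, 34, 16, 27, 32, 14, 28, 1.
The distinct values are {0, 1, 2, 3, 4, 6, 7, 8, 9, 12, 14, 16, 17, 18, 21, 24, 25, 27, 28, 32, 34, 36, 37, 42}; there are 24 of them.

24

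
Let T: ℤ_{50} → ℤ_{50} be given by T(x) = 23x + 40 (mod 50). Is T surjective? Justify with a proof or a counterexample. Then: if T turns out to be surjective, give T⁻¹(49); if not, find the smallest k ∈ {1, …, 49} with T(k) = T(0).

33

Since gcd(23, 50) = 1, 23 is invertible modulo 50. Euclid's algorithm: 50 = 2·23 + 4, 23 = 5·4 + 3, 4 = 1·3 + 1; back-substituting gives 1 = 37·23 − 17·50, so 23⁻¹ ≡ 37 (mod 50).
Then y ↦ 37(y − 40) is a two-sided inverse to T, so every y ∈ ℤ_{50} has a preimage.
Therefore T is surjective.
Since T is surjective, we compute T⁻¹(49): solve 23x + 40 ≡ 49 (mod 50), i.e. 23x ≡ 9 (mod 50).
Multiplying by 23⁻¹ = 37 gives x ≡ 37·9 = 333 = 6·50 + 33 ≡ 33 (mod 50).
Check: T(33) = 23·33 + 40 = 799 = 15·50 + 49 ≡ 49 (mod 50).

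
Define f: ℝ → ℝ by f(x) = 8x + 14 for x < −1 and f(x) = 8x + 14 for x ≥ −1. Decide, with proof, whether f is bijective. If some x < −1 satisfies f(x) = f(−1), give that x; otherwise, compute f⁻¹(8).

-3/4

Both pieces are strictly increasing (slopes 8 and 8), so each is injective on its own interval.
The left piece maps (−∞, −1) onto (−∞, 6); the right piece maps [−1, ∞) onto [6, ∞).
Since 6 = 6, the images partition ℝ: f is injective and surjective, hence bijective.
Because the two images are disjoint, no x < −1 has f(x) = f(−1), so we compute f⁻¹(8): 8 lies in [6, ∞), so solve 8x + 14 = 8: x = (8 − 14)/8 = −3/4.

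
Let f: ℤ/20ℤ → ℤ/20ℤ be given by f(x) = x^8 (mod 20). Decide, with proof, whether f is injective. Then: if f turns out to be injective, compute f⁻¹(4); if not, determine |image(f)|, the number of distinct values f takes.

4

f(1) = 1^8 = 1.
f(3): Repeated squaring mod 20: 3^1 ≡ 3, 3^2 ≡ 3² = 9, 3^4 ≡ 9² = 81 ≡ 1, 3^8 ≡ 1² = 1. So 3^8 ≡ 1 (mod 20).
So f(1) = f(3) = 1 while 1 ≠ 3, so f is not injective.
Since f is not injective, we determine |image(f)|. Computing x^8 mod 20 for each x (by repeated squaring, reducing mod 20 at every step), the values f(0), f(1), …, f(19) are: 0, 1, 16, 1, 16, 5, 16, 1, 16, 1, 0, 1, 16, 1, 16, 5, 16, 1, 16, 1.
The distinct values are {0, 1, 5, 16}; there are 4 of them.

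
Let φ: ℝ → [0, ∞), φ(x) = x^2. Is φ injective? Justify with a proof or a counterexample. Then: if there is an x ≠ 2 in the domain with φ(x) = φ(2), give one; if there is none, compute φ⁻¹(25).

φ(2) = 4 = (−2)^2 = φ(−2) (since 2 is even), with 2 ≠ −2. So φ is not injective.
For the follow-up, such an x exists: taking x = −2 ∈ ℝ gives φ(−2) = 4 = φ(2) with −2 ≠ 2.

-2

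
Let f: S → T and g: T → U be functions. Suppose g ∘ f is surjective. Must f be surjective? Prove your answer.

No. Take S = {0, 1, 2}, T = {0, 1, 2, 3, 4}, U = {0}, f(a) = 0 for every a ∈ S, and g(b) = 0 for every b ∈ T.
Then g ∘ f is surjective onto {0}, but 4 ∈ T has no preimage under f, so f is not surjective.

not surjective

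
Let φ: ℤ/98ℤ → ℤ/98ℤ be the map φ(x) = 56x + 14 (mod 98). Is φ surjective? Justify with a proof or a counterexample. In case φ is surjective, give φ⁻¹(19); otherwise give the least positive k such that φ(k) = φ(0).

Recall that surjectivity means every element of the codomain has a preimage under φ.
Since gcd(56, 98) = 14, we have 56x ≡ 0 (mod 14) for all x, so φ(x) ≡ 0 (mod 14).
But 1 ≢ 0 (mod 14), so 1 ∈ ℤ/98ℤ has no preimage. Hence φ is not surjective.
Since φ is not surjective, we find the least positive k with φ(k) = φ(0): this means 56k ≡ 0 (mod 98), i.e. 98 ∣ 56k. Since gcd(56, 98) = 14, dividing through by 14 this holds exactly when 7 ∣ 4k, and as gcd(4, 7) = 1, exactly when 7 ∣ k.
The smallest positive such k is 7.

7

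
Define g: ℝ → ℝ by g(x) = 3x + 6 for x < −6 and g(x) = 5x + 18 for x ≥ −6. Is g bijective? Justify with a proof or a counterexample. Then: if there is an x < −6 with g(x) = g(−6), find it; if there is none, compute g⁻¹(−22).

-28/3

Both pieces are strictly increasing (slopes 3 and 5), so each is injective on its own interval.
The left piece maps (−∞, −6) onto (−∞, −12); the right piece maps [−6, ∞) onto [−12, ∞).
Since −12 = −12, the images partition ℝ: g is injective and surjective, hence bijective.
Because the two images are disjoint, no x < −6 has g(x) = g(−6), so we compute g⁻¹(−22): −22 lies in (−∞, −12), so solve 3x + 6 = −22: x = (−22 − 6)/3 = −28/3.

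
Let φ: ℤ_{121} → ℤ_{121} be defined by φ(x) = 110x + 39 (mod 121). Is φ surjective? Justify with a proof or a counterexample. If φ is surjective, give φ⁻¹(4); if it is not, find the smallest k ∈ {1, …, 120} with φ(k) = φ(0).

11

Since gcd(110, 121) = 11, we have 110x ≡ 0 (mod 11) for all x, so φ(x) ≡ 6 (mod 11).
But 0 ≢ 6 (mod 11), so 0 ∈ ℤ_{121} has no preimage. Thus φ is not surjective.
Since φ is not surjective, we find the least positive k with φ(k) = φ(0): this means 110k ≡ 0 (mod 121), i.e. 121 ∣ 110k. Since gcd(110, 121) = 11, dividing through by 11 this holds exactly when 11 ∣ 10k, and as gcd(10, 11) = 1, exactly when 11 ∣ k.
The smallest positive such k is 11.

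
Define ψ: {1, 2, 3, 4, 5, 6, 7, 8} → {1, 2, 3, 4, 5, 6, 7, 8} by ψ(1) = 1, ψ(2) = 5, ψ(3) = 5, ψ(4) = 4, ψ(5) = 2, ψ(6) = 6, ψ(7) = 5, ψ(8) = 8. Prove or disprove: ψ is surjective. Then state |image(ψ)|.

6

No element maps to 3, so ψ is not surjective.
The image of ψ is {1, 2, 4, 5, 6, 8}, which has 6 elements.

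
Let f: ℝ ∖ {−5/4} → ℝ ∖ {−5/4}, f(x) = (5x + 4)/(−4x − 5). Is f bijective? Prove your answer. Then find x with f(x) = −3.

-11/7

Suppose f(s) = f(t). Cross-multiplying: (5s + 4)(−4t − 5) = (5t + 4)(−4s − 5).
Expanding both sides and cancelling the symmetric terms leaves −9·(s − t) = 0. Since −9 ≠ 0, s = t. Hence f is injective.
For any y ≠ −5/4, solving y(−4x − 5) = 5x + 4 for x gives a well-defined x ≠ −5/4. So f is surjective.
Therefore f is bijective.
Solving f(x) = −3: cross-multiplying gives 5x + 4 = −3(−4x − 5), which rearranges to −7x = 11, so x = −11/7.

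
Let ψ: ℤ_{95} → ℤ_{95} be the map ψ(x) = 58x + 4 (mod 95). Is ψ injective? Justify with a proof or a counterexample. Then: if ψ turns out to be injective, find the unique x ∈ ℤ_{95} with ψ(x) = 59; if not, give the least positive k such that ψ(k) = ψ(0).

55

If ψ(a) = ψ(b), then 58a ≡ 58b (mod 95). Because gcd(58, 95) = 1, we may cancel 58 to get a ≡ b (mod 95).
Therefore ψ is injective.
We now compute 58⁻¹ mod 95 explicitly. Euclid's algorithm: 95 = 1·58 + 37, 58 = 1·37 + 21, 37 = 1·21 + 16, 21 = 1·16 + 5, 16 = 3·5 + 1; back-substituting gives 1 = 77·58 − 47·95, so 58⁻¹ ≡ 77 (mod 95).
Since ψ is injective, we find ψ⁻¹(59): we need 58x ≡ 59 − 4 ≡ 55 (mod 95). Using 58⁻¹ = 77: x ≡ 77·55 = 4235 = 44·95 + 55, so x = 55.
Check: ψ(55) = 58·55 + 4 = 3194 = 33·95 + 59 ≡ 59 (mod 95).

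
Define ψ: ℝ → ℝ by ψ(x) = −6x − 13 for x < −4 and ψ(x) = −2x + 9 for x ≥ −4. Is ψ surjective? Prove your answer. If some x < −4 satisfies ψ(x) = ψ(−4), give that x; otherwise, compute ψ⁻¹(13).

-5

Both pieces are strictly decreasing (slopes −6 and −2), so each is injective on its own interval.
The left piece maps (−∞, −4) onto (11, ∞); the right piece maps [−4, ∞) onto (−∞, 17].
The union (11, ∞) ∪ (−∞, 17] covers ℝ, so ψ is surjective.
For the follow-up: the images overlap, so an x < −4 with ψ(x) = ψ(−4) exists. ψ(−4) = 17; solving −6x − 13 = 17 for x < −4 gives x = (17 + 13)/(−6) = −5.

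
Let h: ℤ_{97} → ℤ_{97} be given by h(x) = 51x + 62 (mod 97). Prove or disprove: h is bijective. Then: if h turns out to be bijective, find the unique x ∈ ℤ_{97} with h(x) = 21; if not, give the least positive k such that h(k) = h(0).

3

By definition, h is injective when h(x_1) = h(x_2) forces x_1 = x_2.
If h(x_1) = h(x_2), then 51x_1 ≡ 51x_2 (mod 97). Because gcd(51, 97) = 1, we may cancel 51 to get x_1 ≡ x_2 (mod 97).
We now compute 51⁻¹ mod 97 explicitly. Euclid's algorithm: 97 = 1·51 + 46, 51 = 1·46 + 5, 46 = 9·5 + 1; back-substituting gives 1 = 78·51 − 41·97, so 51⁻¹ ≡ 78 (mod 97).
Then y ↦ 78(y − 62) is a two-sided inverse to h, so every y ∈ ℤ_{97} has a preimage.
Thus h is bijective.
Since h is bijective, we find h⁻¹(21): we need 51x ≡ 21 − 62 ≡ 56 (mod 97). Using 51⁻¹ = 78: x ≡ 78·56 = 4368 = 45·97 + 3, so x = 3.
Check: h(3) = 51·3 + 62 = 215 = 2·97 + 21 ≡ 21 (mod 97).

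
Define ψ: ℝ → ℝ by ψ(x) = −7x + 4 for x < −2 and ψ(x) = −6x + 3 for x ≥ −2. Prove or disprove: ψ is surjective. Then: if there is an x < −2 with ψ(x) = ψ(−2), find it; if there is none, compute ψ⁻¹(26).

-22/7

Both pieces are strictly decreasing (slopes −7 and −6), so each is injective on its own interval.
The left piece maps (−∞, −2) onto (18, ∞); the right piece maps [−2, ∞) onto (−∞, 15].
The union (18, ∞) ∪ (−∞, 15] omits the interval between 18 and 15; in particular 18 has no preimage. So ψ is not surjective.
Because the two images are disjoint, no x < −2 has ψ(x) = ψ(−2), so we compute ψ⁻¹(26): 26 lies in (18, ∞), so solve −7x + 4 = 26: x = (26 − 4)/(−7) = −22/7.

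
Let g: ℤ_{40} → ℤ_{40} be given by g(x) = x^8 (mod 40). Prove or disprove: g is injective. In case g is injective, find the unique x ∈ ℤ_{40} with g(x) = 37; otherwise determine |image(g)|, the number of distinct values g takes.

4

g(1) = 1^8 = 1.
g(3): Repeated squaring mod 40: 3^1 ≡ 3, 3^2 ≡ 3² = 9, 3^4 ≡ 9² = 81 ≡ 1, 3^8 ≡ 1² = 1. So 3^8 ≡ 1 (mod 40).
So g(1) = g(3) = 1 while 1 ≠ 3, so g is not injective.
Since g is not injective, we determine |image(g)|. Computing x^8 mod 40 for each x (by repeated squaring, reducing mod 40 at every step), the values g(0), g(1), …, g(39) are: 0, 1, 16, 1, 16, 25, 16, 1, 16, 1, 0, 1, 16, 1, 16, 25, 16, 1, 16, 1, 0, 1, 16, 1, 16, 25, 16, 1, 16, 1, 0, 1, 16, 1, 16, 25, 16, 1, 16, 1.
The distinct values are {0, 1, 16, 25}; there are 4 of them.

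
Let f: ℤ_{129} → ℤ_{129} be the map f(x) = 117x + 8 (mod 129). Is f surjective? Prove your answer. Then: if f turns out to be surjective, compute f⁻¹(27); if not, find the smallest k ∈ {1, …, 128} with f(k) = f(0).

43

Since gcd(117, 129) = 3, we have 117x ≡ 0 (mod 3) for all x, so f(x) ≡ 2 (mod 3).
But 0 ≢ 2 (mod 3), so 0 ∈ ℤ_{129} has no preimage. Hence f is not surjective.
Since f is not surjective, we find the least positive k with f(k) = f(0): this means 117k ≡ 0 (mod 129), i.e. 129 ∣ 117k. Since gcd(117, 129) = 3, dividing through by 3 this holds exactly when 43 ∣ 39k, and as gcd(39, 43) = 1, exactly when 43 ∣ k.
The smallest positive such k is 43.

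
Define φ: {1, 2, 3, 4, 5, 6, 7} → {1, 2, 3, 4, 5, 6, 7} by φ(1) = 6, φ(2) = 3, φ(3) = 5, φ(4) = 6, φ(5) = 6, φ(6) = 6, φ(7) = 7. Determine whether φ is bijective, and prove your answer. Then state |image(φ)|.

φ(1) = 6 = φ(4) with 1 ≠ 4, so φ is not injective, hence not bijective.
The image of φ is {3, 5, 6, 7}, which has 4 elements.

4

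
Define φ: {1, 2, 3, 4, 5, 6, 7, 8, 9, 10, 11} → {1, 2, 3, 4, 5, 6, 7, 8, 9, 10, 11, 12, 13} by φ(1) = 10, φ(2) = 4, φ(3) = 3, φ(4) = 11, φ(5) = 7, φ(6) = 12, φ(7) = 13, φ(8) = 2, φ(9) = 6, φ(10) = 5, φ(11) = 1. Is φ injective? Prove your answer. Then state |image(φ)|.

The values φ(1), …, φ(11) are 10, 4, 3, 11, 7, 12, 13, 2, 6, 5, 1 — all distinct.
So φ(a) = φ(b) only when a = b, and φ is injective.
The image of φ is {1, 2, 3, 4, 5, 6, 7, 10, 11, 12, 13}, which has 11 elements.

11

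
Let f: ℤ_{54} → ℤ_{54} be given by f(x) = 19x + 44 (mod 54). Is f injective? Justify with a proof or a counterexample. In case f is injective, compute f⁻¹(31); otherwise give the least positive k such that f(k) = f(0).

5

By definition, f is injective when f(x_1) = f(x_2) forces x_1 = x_2.
If f(x_1) = f(x_2), then 19x_1 ≡ 19x_2 (mod 54). Because gcd(19, 54) = 1, we may cancel 19 to get x_1 ≡ x_2 (mod 54).
So f is injective.
We now compute 19⁻¹ mod 54 explicitly. Euclid's algorithm: 54 = 2·19 + 16, 19 = 1·16 + 3, 16 = 5·3 + 1; back-substituting gives 1 = 37·19 − 13·54, so 19⁻¹ ≡ 37 (mod 54).
Since f is injective, we find f⁻¹(31): we need 19x ≡ 31 − 44 ≡ 41 (mod 54). Using 19⁻¹ = 37: x ≡ 37·41 = 1517 = 28·54 + 5, so x = 5.
Check: f(5) = 19·5 + 44 = 139 = 2·54 + 31 ≡ 31 (mod 54).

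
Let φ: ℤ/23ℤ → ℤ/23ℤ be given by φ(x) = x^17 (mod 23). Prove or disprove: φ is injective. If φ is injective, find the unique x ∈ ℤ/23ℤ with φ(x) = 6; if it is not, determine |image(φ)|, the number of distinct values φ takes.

13

Since 23 is prime, the nonzero elements of ℤ/23ℤ form a cyclic group of order 22.
As gcd(17, 22) = 1, raising to the 17th power is a bijection on this group: if s^17 ≡ t^17 then (st^{−1})^17 = 1, and the only element of order dividing gcd(17, 22) = 1 is 1, so s = t.
With φ(0) = 0 this makes φ injective on all of ℤ/23ℤ, hence bijective (finite equal-size domain and codomain). In particular φ is injective.
Since φ is injective, we find the preimage of 6. The inverse of x ↦ x^17 on (ℤ/23ℤ)^× is x ↦ x^13, because 17·13 = 221 = 10·22 + 1 ≡ 1 (mod 22) and x^{22} = 1 for x ≠ 0 (Fermat). So φ⁻¹(6) = 6^13 mod 23.
Repeated squaring mod 23: 6^1 ≡ 6, 6^2 ≡ 6² = 36 ≡ 13, 6^4 ≡ 13² = 169 ≡ 8, 6^8 ≡ 8² = 64 ≡ 18. Since 13 = 8 + 4 + 1, 6^13 ≡ 18·8·6: 18·8 = 144 ≡ 6, then 6·6 = 36 ≡ 13. So 6^13 ≡ 13 (mod 23).
Hence φ⁻¹(6) = 13.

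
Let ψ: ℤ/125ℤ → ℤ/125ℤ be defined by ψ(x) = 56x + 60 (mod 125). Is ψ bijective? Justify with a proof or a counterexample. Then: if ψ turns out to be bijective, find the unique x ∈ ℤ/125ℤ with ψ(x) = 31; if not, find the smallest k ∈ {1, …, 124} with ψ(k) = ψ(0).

91

Recall that ψ is injective if ψ(u) = ψ(v) implies u = v.
Suppose ψ(u) = ψ(v) in ℤ/125ℤ. Then 56u + 60 ≡ 56v + 60 (mod 125), thus 56(u − v) ≡ 0 (mod 125).
Since gcd(56, 125) = 1, 56 is invertible modulo 125, therefore u − v ≡ 0 (mod 125), i.e. u = v.
We now compute 56⁻¹ mod 125 explicitly. Euclid's algorithm: 125 = 2·56 + 13, 56 = 4·13 + 4, 13 = 3·4 + 1; back-substituting gives 1 = 96·56 − 43·125, so 56⁻¹ ≡ 96 (mod 125).
For any y ∈ ℤ/125ℤ, x = 96(y − 60) mod 125 satisfies ψ(x) = 56·96(y − 60) + 60 ≡ y (since 56·96 ≡ 1 mod 125). So every y has a preimage.
Therefore ψ is bijective.
Since ψ is bijective, we find ψ⁻¹(31): we need 56x ≡ 31 − 60 ≡ 96 (mod 125). Using 56⁻¹ = 96: x ≡ 96·96 = 9216 = 73·125 + 91, so x = 91.
Check: ψ(91) = 56·91 + 60 = 5156 = 41·125 + 31 ≡ 31 (mod 125).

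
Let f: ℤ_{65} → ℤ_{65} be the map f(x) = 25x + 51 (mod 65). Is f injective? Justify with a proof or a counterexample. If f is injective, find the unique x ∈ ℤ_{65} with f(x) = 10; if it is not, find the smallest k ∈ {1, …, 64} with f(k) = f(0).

13

We have gcd(25, 65) = 5 > 1. Taking s = 0 and t = 13: f(0) = 51 and f(13) = 25·13 + 51 = 376 ≡ 51 (mod 65).
So f(0) = f(13) while 0 ≠ 13, therefore f is not injective.
Since f is not injective, we find the least positive k with f(k) = f(0): this means 25k ≡ 0 (mod 65), i.e. 65 ∣ 25k. Since gcd(25, 65) = 5, dividing through by 5 this holds exactly when 13 ∣ 5k, and as gcd(5, 13) = 1, exactly when 13 ∣ k.
The smallest positive such k is 13.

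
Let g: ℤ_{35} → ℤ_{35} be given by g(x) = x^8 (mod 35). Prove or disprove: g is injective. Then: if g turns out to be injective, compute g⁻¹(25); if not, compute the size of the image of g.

8

g(3): Repeated squaring mod 35: 3^1 ≡ 3, 3^2 ≡ 3² = 9, 3^4 ≡ 9² = 81 ≡ 11, 3^8 ≡ 11² = 121 ≡ 16. So 3^8 ≡ 16 (mod 35).
g(4): Repeated squaring mod 35: 4^1 ≡ 4, 4^2 ≡ 4² = 16, 4^4 ≡ 16² = 256 ≡ 11, 4^8 ≡ 11² = 121 ≡ 16. So 4^8 ≡ 16 (mod 35).
So g(3) = g(4) = 16 while 3 ≠ 4, therefore g is not injective.
Since g is not injective, we determine |image(g)|. Computing x^8 mod 35 for each x (by repeated squaring, reducing mod 35 at every step), the values g(0), g(1), …, g(34) are: 0, 1, 11, 16, 16, 25, 1, 21, 1, 11, 30, 16, 11, 1, 21, 15, 11, 16, 16, 11, 15, 21, 1, 11, 16, 30, 11, 1, 21, 1, 25, 16, 16, 11, 1.
The distinct values are {0, 1, 11, 15, 16, 21, 25, 30}; there are 8 of them.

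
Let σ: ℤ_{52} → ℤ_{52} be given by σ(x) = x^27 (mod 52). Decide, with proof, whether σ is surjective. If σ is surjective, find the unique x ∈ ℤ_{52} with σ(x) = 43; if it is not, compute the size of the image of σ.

15

σ(2): Repeated squaring mod 52: 2^1 ≡ 2, 2^2 ≡ 2² = 4, 2^4 ≡ 4² = 16, 2^8 ≡ 16² = 256 ≡ 48, 2^16 ≡ 48² = 2304 ≡ 16. Since 27 = 16 + 8 + 2 + 1, 2^27 ≡ 16·48·4·2: 16·48 = 768 ≡ 40, then 40·4 = 160 ≡ 4, then 4·2 = 8. So 2^27 ≡ 8 (mod 52).
σ(6): Repeated squaring mod 52: 6^1 ≡ 6, 6^2 ≡ 6² = 36, 6^4 ≡ 36² = 1296 ≡ 48, 6^8 ≡ 48² = 2304 ≡ 16, 6^16 ≡ 16² = 256 ≡ 48. Since 27 = 16 + 8 + 2 + 1, 6^27 ≡ 48·16·36·6: 48·16 = 768 ≡ 40, then 40·36 = 1440 ≡ 36, then 36·6 = 216 ≡ 8. So 6^27 ≡ 8 (mod 52).
So σ(2) = σ(6) = 8 while 2 ≠ 6, hence σ is not injective.
A non-injective map from the 52-element set ℤ_{52} to itself takes at most 51 distinct values, so it cannot be surjective. So σ is not surjective.
Since σ is not surjective, we determine |image(σ)|. Computing x^27 mod 52 for each x (by repeated squaring, reducing mod 52 at every step), the values σ(0), σ(1), …, σ(51) are: 0, 1, 8, 27, 12, 21, 8, 31, 44, 1, 12, 31, 12, 13, 40, 47, 40, 25, 8, 47, 44, 5, 40, 51, 44, 25, 0, 27, 8, 1, 12, 47, 8, 5, 44, 27, 12, 5, 12, 39, 40, 21, 40, 51, 8, 21, 44, 31, 40, 25, 44, 51.
The distinct values are {0, 1, 5, 8, 12, 13, 21, 25, 27, 31, 39, 40, 44, 47, 51}; there are 15 of them.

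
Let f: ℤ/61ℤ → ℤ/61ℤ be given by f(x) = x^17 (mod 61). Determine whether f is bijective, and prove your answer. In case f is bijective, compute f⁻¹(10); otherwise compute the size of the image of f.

Since 61 is prime, the nonzero elements of ℤ/61ℤ form a cyclic group of order 60.
As gcd(17, 60) = 1, raising to the 17th power is a bijection on this group: if x_1^17 ≡ x_2^17 then (x_1x_2^{−1})^17 = 1, and the only element of order dividing gcd(17, 60) = 1 is 1, so x_1 = x_2.
With f(0) = 0 this makes f injective on all of ℤ/61ℤ, hence bijective (finite equal-size domain and codomain). In particular f is bijective.
Since f is bijective, we find the preimage of 10. The inverse of x ↦ x^17 on (ℤ/61ℤ)^× is x ↦ x^53, because 17·53 = 901 = 15·60 + 1 ≡ 1 (mod 60) and x^{60} = 1 for x ≠ 0 (Fermat). So f⁻¹(10) = 10^53 mod 61.
Repeated squaring mod 61: 10^1 ≡ 10, 10^2 ≡ 10² = 100 ≡ 39, 10^4 ≡ 39² = 1521 ≡ 57, 10^8 ≡ 57² = 3249 ≡ 16, 10^16 ≡ 16² = 256 ≡ 12, 10^32 ≡ 12² = 144 ≡ 22. Since 53 = 32 + 16 + 4 + 1, 10^53 ≡ 22·12·57·10: 22·12 = 264 ≡ 20, then 20·57 = 1140 ≡ 42, then 42·10 = 420 ≡ 54. So 10^53 ≡ 54 (mod 61).
Hence f⁻¹(10) = 54.

54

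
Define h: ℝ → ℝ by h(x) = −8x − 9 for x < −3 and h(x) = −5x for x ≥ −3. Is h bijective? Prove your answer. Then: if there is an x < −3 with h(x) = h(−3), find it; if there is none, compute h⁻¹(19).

Both pieces are strictly decreasing (slopes −8 and −5), so each is injective on its own interval.
The left piece maps (−∞, −3) onto (15, ∞); the right piece maps [−3, ∞) onto (−∞, 15].
Since 15 = 15, the images partition ℝ: h is injective and surjective, hence bijective.
Because the two images are disjoint, no x < −3 has h(x) = h(−3), so we compute h⁻¹(19): 19 lies in (15, ∞), so solve −8x − 9 = 19: x = (19 + 9)/(−8) = −7/2.

-7/2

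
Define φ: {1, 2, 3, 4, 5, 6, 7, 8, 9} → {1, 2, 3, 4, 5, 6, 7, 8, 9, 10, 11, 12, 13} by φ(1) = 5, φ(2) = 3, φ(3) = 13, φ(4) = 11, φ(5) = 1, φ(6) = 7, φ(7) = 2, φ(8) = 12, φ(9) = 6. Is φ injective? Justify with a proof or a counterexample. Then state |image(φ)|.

9

The values φ(1), …, φ(9) are 5, 3, 13, 11, 1, 7, 2, 12, 6 — all distinct.
So φ(u) = φ(v) only when u = v, and φ is injective.
The image of φ is {1, 2, 3, 5, 6, 7, 11, 12, 13}, which has 9 elements.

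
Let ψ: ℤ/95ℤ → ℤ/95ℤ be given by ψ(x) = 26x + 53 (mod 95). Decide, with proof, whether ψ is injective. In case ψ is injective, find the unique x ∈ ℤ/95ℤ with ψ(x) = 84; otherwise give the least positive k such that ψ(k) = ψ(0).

If ψ(x_1) = ψ(x_2), then 26x_1 ≡ 26x_2 (mod 95). Because gcd(26, 95) = 1, we may cancel 26 to get x_1 ≡ x_2 (mod 95).
Therefore ψ is injective.
We now compute 26⁻¹ mod 95 explicitly. Euclid's algorithm: 95 = 3·26 + 17, 26 = 1·17 + 9, 17 = 1·9 + 8, 9 = 1·8 + 1; back-substituting gives 1 = 11·26 − 3·95, so 26⁻¹ ≡ 11 (mod 95).
Since ψ is injective, we compute ψ⁻¹(84): solve 26x + 53 ≡ 84 (mod 95), i.e. 26x ≡ 31 (mod 95).
Multiplying by 26⁻¹ = 11 gives x ≡ 11·31 = 341 = 3·95 + 56 ≡ 56 (mod 95).
Check: ψ(56) = 26·56 + 53 = 1509 = 15·95 + 84 ≡ 84 (mod 95).

56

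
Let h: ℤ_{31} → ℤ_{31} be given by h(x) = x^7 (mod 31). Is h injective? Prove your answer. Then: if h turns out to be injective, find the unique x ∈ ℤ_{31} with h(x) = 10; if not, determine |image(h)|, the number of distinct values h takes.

9

Since 31 is prime, the nonzero elements of ℤ_{31} form a cyclic group of order 30.
As gcd(7, 30) = 1, raising to the 7th power is a bijection on this group: if x_1^7 ≡ x_2^7 then (x_1x_2^{−1})^7 = 1, and the only element of order dividing gcd(7, 30) = 1 is 1, so x_1 = x_2.
With h(0) = 0 this makes h injective on all of ℤ_{31}, hence bijective (finite equal-size domain and codomain). In particular h is injective.
Since h is injective, we find the preimage of 10. The inverse of x ↦ x^7 on (ℤ_{31})^× is x ↦ x^13, because 7·13 = 91 = 3·30 + 1 ≡ 1 (mod 30) and x^{30} = 1 for x ≠ 0 (Fermat). So h⁻¹(10) = 10^13 mod 31.
Repeated squaring mod 31: 10^1 ≡ 10, 10^2 ≡ 10² = 100 ≡ 7, 10^4 ≡ 7² = 49 ≡ 18, 10^8 ≡ 18² = 324 ≡ 14. Since 13 = 8 + 4 + 1, 10^13 ≡ 14·18·10: 14·18 = 252 ≡ 4, then 4·10 = 40 ≡ 9. So 10^13 ≡ 9 (mod 31).
Hence h⁻¹(10) = 9.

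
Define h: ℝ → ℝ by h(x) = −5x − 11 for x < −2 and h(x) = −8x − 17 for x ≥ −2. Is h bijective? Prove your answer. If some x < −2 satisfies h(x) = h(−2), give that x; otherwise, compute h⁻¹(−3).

-7/4

Both pieces are strictly decreasing (slopes −5 and −8), so each is injective on its own interval.
The left piece maps (−∞, −2) onto (−1, ∞); the right piece maps [−2, ∞) onto (−∞, −1].
Since −1 = −1, the images partition ℝ: h is injective and surjective, hence bijective.
Because the two images are disjoint, no x < −2 has h(x) = h(−2), so we compute h⁻¹(−3): −3 lies in (−∞, −1], so solve −8x − 17 = −3: x = (−3 + 17)/(−8) = −7/4.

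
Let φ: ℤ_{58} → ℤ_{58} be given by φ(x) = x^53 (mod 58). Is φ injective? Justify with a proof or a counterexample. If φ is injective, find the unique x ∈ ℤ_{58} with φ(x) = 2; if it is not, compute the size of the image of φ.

48

Computing x^53 mod 58 for each x (by repeated squaring, reducing mod 58 at every step), the values φ(0), φ(1), …, φ(57) are: 0, 1, 40, 43, 34, 13, 38, 23, 26, 51, 56, 19, 12, 33, 50, 37, 54, 17, 10, 31, 36, 3, 6, 49, 16, 53, 44, 47, 28, 29, 30, 11, 14, 5, 42, 9, 52, 55, 22, 27, 48, 41, 4, 21, 8, 25, 46, 39, 2, 7, 32, 35, 20, 45, 24, 15, 18, 57.
Every element of ℤ_{58} appears exactly once in this list, so φ is a bijection, and in particular injective.
Since φ is injective, we read off the preimage of 2 from the same table: φ(48) = 2, so φ⁻¹(2) = 48.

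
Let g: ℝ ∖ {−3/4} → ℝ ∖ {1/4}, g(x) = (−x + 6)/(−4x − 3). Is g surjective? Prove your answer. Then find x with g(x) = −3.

-3/13

For any y ≠ 1/4, solving y(−4x − 3) = −x + 6 for x gives a well-defined x ≠ −3/4. So g is surjective.
Solving g(x) = −3: cross-multiplying gives −x + 6 = −3(−4x − 3), which rearranges to −13x = 3, so x = −3/13.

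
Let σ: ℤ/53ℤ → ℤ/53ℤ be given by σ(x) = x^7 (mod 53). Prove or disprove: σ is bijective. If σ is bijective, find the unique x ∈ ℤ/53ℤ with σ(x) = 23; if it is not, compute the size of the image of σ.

30

Since 53 is prime, the nonzero elements of ℤ/53ℤ form a cyclic group of order 52.
As gcd(7, 52) = 1, raising to the 7th power is a bijection on this group: if a^7 ≡ b^7 then (ab^{−1})^7 = 1, and the only element of order dividing gcd(7, 52) = 1 is 1, so a = b.
With σ(0) = 0 this makes σ injective on all of ℤ/53ℤ, hence bijective (finite equal-size domain and codomain). In particular σ is bijective.
Since σ is bijective, we find the preimage of 23. The inverse of x ↦ x^7 on (ℤ/53ℤ)^× is x ↦ x^15, because 7·15 = 105 = 2·52 + 1 ≡ 1 (mod 52) and x^{52} = 1 for x ≠ 0 (Fermat). So σ⁻¹(23) = 23^15 mod 53.
Repeated squaring mod 53: 23^1 ≡ 23, 23^2 ≡ 23² = 529 ≡ 52, 23^4 ≡ 52² = 2704 ≡ 1, 23^8 ≡ 1² = 1. Since 15 = 8 + 4 + 2 + 1, 23^15 ≡ 1·1·52·23: 1·1 = 1, then 1·52 = 52, then 52·23 = 1196 ≡ 30. So 23^15 ≡ 30 (mod 53).
Hence σ⁻¹(23) = 30.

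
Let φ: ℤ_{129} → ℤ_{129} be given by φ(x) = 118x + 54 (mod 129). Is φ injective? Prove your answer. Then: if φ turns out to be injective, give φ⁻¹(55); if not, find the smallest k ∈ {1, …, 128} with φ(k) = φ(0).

82

By definition, injectivity means: for all u, v in the domain, φ(u) = φ(v) implies u = v.
If φ(u) = φ(v), then 118u ≡ 118v (mod 129). Because gcd(118, 129) = 1, we may cancel 118 to get u ≡ v (mod 129).
Thus φ is injective.
We now compute 118⁻¹ mod 129 explicitly. Euclid's algorithm: 129 = 1·118 + 11, 118 = 10·11 + 8, 11 = 1·8 + 3, 8 = 2·3 + 2, 3 = 1·2 + 1; back-substituting gives 1 = 82·118 − 75·129, so 118⁻¹ ≡ 82 (mod 129).
Since φ is injective, we find φ⁻¹(55): we need 118x ≡ 55 − 54 ≡ 1 (mod 129). Using 118⁻¹ = 82: x ≡ 82·1 = 82, so x = 82.
Check: φ(82) = 118·82 + 54 = 9730 = 75·129 + 55 ≡ 55 (mod 129).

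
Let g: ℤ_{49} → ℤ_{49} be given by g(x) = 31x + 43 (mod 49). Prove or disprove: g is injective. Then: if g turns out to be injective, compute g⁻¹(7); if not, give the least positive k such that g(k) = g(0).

2

Recall that g is injective if g(x_1) = g(x_2) implies x_1 = x_2.
Suppose g(x_1) = g(x_2) in ℤ_{49}. Then 31x_1 + 43 ≡ 31x_2 + 43 (mod 49), so 31(x_1 − x_2) ≡ 0 (mod 49).
Since gcd(31, 49) = 1, 31 is invertible modulo 49, therefore x_1 − x_2 ≡ 0 (mod 49), i.e. x_1 = x_2.
Hence g is injective.
We now compute 31⁻¹ mod 49 explicitly. Euclid's algorithm: 49 = 1·31 + 18, 31 = 1·18 + 13, 18 = 1·13 + 5, 13 = 2·5 + 3, 5 = 1·3 + 2, 3 = 1·2 + 1; back-substituting gives 1 = 19·31 − 12·49, so 31⁻¹ ≡ 19 (mod 49).
Since g is injective, we compute g⁻¹(7): solve 31x + 43 ≡ 7 (mod 49), i.e. 31x ≡ 13 (mod 49).
Multiplying by 31⁻¹ = 19 gives x ≡ 19·13 = 247 = 5·49 + 2 ≡ 2 (mod 49).
Check: g(2) = 31·2 + 43 = 105 = 2·49 + 7 ≡ 7 (mod 49).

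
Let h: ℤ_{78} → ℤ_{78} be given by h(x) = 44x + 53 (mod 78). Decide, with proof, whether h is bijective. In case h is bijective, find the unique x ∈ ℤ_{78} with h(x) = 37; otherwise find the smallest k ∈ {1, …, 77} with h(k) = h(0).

39

We have gcd(44, 78) = 2 > 1. Taking a = 0 and b = 39: h(0) = 53 and h(39) = 44·39 + 53 = 1769 ≡ 53 (mod 78).
So h(0) = h(39) while 0 ≠ 39, therefore h is not injective, hence not bijective.
Since h is not bijective, we find the least positive k with h(k) = h(0): this means 44k ≡ 0 (mod 78), i.e. 78 ∣ 44k. Since gcd(44, 78) = 2, dividing through by 2 this holds exactly when 39 ∣ 22k, and as gcd(22, 39) = 1, exactly when 39 ∣ k.
The smallest positive such k is 39.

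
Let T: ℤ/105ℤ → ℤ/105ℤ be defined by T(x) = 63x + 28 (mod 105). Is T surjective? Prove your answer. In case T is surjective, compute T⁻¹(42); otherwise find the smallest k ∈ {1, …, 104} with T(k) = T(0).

By definition, surjectivity means every element of the codomain has a preimage under T.
Since gcd(63, 105) = 21, we have 63x ≡ 0 (mod 21) for all x, so T(x) ≡ 7 (mod 21).
But 0 ≢ 7 (mod 21), so 0 ∈ ℤ/105ℤ has no preimage. Hence T is not surjective.
Since T is not surjective, we find the least positive k with T(k) = T(0): this means 63k ≡ 0 (mod 105), i.e. 105 ∣ 63k. Since gcd(63, 105) = 21, dividing through by 21 this holds exactly when 5 ∣ 3k, and as gcd(3, 5) = 1, exactly when 5 ∣ k.
The smallest positive such k is 5.

5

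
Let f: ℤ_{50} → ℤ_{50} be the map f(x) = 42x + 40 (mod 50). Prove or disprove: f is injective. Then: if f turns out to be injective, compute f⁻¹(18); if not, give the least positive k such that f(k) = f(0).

By definition, f is injective if f(a) = f(b) implies a = b.
We have gcd(42, 50) = 2 > 1. Taking a = 0 and b = 25: f(0) = 40 and f(25) = 42·25 + 40 = 1090 ≡ 40 (mod 50).
So f(0) = f(25) while 0 ≠ 25, thus f is not injective.
Since f is not injective, we find the least positive k with f(k) = f(0): this means 42k ≡ 0 (mod 50), i.e. 50 ∣ 42k. Since gcd(42, 50) = 2, dividing through by 2 this holds exactly when 25 ∣ 21k, and as gcd(21, 25) = 1, exactly when 25 ∣ k.
The smallest positive such k is 25.

25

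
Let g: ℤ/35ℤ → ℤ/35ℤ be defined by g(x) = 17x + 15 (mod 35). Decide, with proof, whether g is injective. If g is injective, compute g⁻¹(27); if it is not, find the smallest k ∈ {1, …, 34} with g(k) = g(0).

Suppose g(x_1) = g(x_2) in ℤ/35ℤ. Then 17x_1 + 15 ≡ 17x_2 + 15 (mod 35), thus 17(x_1 − x_2) ≡ 0 (mod 35).
Since gcd(17, 35) = 1, 17 is invertible modulo 35, so x_1 − x_2 ≡ 0 (mod 35), i.e. x_1 = x_2.
So g is injective.
We now compute 17⁻¹ mod 35 explicitly. Euclid's algorithm: 35 = 2·17 + 1; back-substituting gives 1 = 33·17 − 16·35, so 17⁻¹ ≡ 33 (mod 35).
Since g is injective, we compute g⁻¹(27): solve 17x + 15 ≡ 27 (mod 35), i.e. 17x ≡ 12 (mod 35).
Multiplying by 17⁻¹ = 33 gives x ≡ 33·12 = 396 = 11·35 + 11 ≡ 11 (mod 35).
Check: g(11) = 17·11 + 15 = 202 = 5·35 + 27 ≡ 27 (mod 35).

11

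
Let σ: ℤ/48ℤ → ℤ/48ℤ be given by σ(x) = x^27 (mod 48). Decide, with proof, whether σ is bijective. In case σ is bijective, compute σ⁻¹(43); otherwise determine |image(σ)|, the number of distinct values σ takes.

σ(0) = 0^27 = 0.
σ(6): Repeated squaring mod 48: 6^1 ≡ 6, 6^2 ≡ 6² = 36, 6^4 ≡ 36² = 1296 ≡ 0, 6^8 ≡ 0² = 0, 6^16 ≡ 0² = 0. Since 27 = 16 + 8 + 2 + 1, 6^27 ≡ 0·0·36·6: 0·0 = 0, then 0·36 = 0, then 0·6 = 0. So 6^27 ≡ 0 (mod 48).
So σ(0) = σ(6) = 0 while 0 ≠ 6, thus σ is not injective, hence not bijective.
Since σ is not bijective, we determine |image(σ)|. Computing x^27 mod 48 for each x (by repeated squaring, reducing mod 48 at every step), the values σ(0), σ(1), …, σ(47) are: 0, 1, 32, 27, 16, 29, 0, 7, 32, 9, 16, 35, 0, 37, 32, 15, 16, 17, 0, 43, 32, 45, 16, 23, 0, 25, 32, 3, 16, 5, 0, 31, 32, 33, 16, 11, 0, 13, 32, 39, 16, 41, 0, 19, 32, 21, 16, 47.
The distinct values are {0, 1, 3, 5, 7, 9, 11, 13, 15, 16, 17, 19, 21, 23, 25, 27, 29, 31, 32, 33, 35, 37, 39, 41, 43, 45, 47}; there are 27 of them.

27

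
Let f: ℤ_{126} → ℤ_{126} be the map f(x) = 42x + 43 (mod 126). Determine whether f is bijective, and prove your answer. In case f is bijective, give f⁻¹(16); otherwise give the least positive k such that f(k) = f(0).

3

We have gcd(42, 126) = 42 > 1. Taking u = 0 and v = 3: f(0) = 43 and f(3) = 42·3 + 43 = 169 ≡ 43 (mod 126).
So f(0) = f(3) while 0 ≠ 3, hence f is not injective, hence not bijective.
Since f is not bijective, we find the least positive k with f(k) = f(0): this means 42k ≡ 0 (mod 126), i.e. 126 ∣ 42k. Since gcd(42, 126) = 42, dividing through by 42 this holds exactly when 3 ∣ k.
The smallest positive such k is 3.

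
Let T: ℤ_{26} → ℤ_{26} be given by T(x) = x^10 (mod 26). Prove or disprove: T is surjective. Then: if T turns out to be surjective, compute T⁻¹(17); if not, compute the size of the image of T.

14

T(12): Repeated squaring mod 26: 12^1 ≡ 12, 12^2 ≡ 12² = 144 ≡ 14, 12^4 ≡ 14² = 196 ≡ 14, 12^8 ≡ 14² = 196 ≡ 14. Since 10 = 8 + 2, 12^10 ≡ 14·14: 14·14 = 196 ≡ 14. So 12^10 ≡ 14 (mod 26).
T(14): Repeated squaring mod 26: 14^1 ≡ 14, 14^2 ≡ 14² = 196 ≡ 14, 14^4 ≡ 14² = 196 ≡ 14, 14^8 ≡ 14² = 196 ≡ 14. Since 10 = 8 + 2, 14^10 ≡ 14·14: 14·14 = 196 ≡ 14. So 14^10 ≡ 14 (mod 26).
So T(12) = T(14) = 14 while 12 ≠ 14, hence T is not injective.
A non-injective map from the 26-element set ℤ_{26} to itself takes at most 25 distinct values, so it cannot be surjective. Hence T is not surjective.
Since T is not surjective, we determine |image(T)|. Computing x^10 mod 26 for each x (by repeated squaring, reducing mod 26 at every step), the values T(0), T(1), …, T(25) are: 0, 1, 10, 3, 22, 25, 4, 17, 12, 9, 16, 23, 14, 13, 14, 23, 16, 9, 12, 17, 4, 25, 22, 3, 10, 1.
The distinct values are {0, 1, 3, 4, 9, 10, 12, 13, 14, 16, 17, 22, 23, 25}; there are 14 of them.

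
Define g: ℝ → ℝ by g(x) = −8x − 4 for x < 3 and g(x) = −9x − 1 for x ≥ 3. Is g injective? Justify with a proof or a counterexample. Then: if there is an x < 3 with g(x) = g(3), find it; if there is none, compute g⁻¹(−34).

11/3

Both pieces are strictly decreasing (slopes −8 and −9), so each is injective on its own interval.
The left piece maps (−∞, 3) onto (−28, ∞); the right piece maps [3, ∞) onto (−∞, −28].
These images are disjoint, so no value is attained by both pieces. Thus g is injective.
Because the two images are disjoint, no x < 3 has g(x) = g(3), so we compute g⁻¹(−34): −34 lies in (−∞, −28], so solve −9x − 1 = −34: x = (−34 + 1)/(−9) = 11/3.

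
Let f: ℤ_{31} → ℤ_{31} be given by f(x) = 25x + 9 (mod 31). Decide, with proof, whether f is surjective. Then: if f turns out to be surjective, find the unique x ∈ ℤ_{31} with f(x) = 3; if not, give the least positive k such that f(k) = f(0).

Since gcd(25, 31) = 1, 25 is invertible modulo 31. Euclid's algorithm: 31 = 1·25 + 6, 25 = 4·6 + 1; back-substituting gives 1 = 5·25 − 4·31, so 25⁻¹ ≡ 5 (mod 31).
Then y ↦ 5(y − 9) is a two-sided inverse to f, so every y ∈ ℤ_{31} has a preimage.
So f is surjective.
Since f is surjective, we find f⁻¹(3): we need 25x ≡ 3 − 9 ≡ 25 (mod 31). Using 25⁻¹ = 5: x ≡ 5·25 = 125 = 4·31 + 1, so x = 1.
Check: f(1) = 25·1 + 9 = 34 = 1·31 + 3 ≡ 3 (mod 31).

1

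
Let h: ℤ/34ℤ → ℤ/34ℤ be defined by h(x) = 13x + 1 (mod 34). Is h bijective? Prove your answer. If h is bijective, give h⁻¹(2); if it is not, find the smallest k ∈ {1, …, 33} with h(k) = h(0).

21

Suppose h(u) = h(v) in ℤ/34ℤ. Then 13u + 1 ≡ 13v + 1 (mod 34), hence 13(u − v) ≡ 0 (mod 34).
Since gcd(13, 34) = 1, 13 is invertible modulo 34, thus u − v ≡ 0 (mod 34), i.e. u = v.
We now compute 13⁻¹ mod 34 explicitly. Euclid's algorithm: 34 = 2·13 + 8, 13 = 1·8 + 5, 8 = 1·5 + 3, 5 = 1·3 + 2, 3 = 1·2 + 1; back-substituting gives 1 = 21·13 − 8·34, so 13⁻¹ ≡ 21 (mod 34).
For any y ∈ ℤ/34ℤ, x = 21(y − 1) mod 34 satisfies h(x) = 13·21(y − 1) + 1 ≡ y (since 13·21 ≡ 1 mod 34). So every y has a preimage.
Thus h is bijective.
Since h is bijective, we find h⁻¹(2): we need 13x ≡ 2 − 1 ≡ 1 (mod 34). Using 13⁻¹ = 21: x ≡ 21·1 = 21, so x = 21.
Check: h(21) = 13·21 + 1 = 274 = 8·34 + 2 ≡ 2 (mod 34).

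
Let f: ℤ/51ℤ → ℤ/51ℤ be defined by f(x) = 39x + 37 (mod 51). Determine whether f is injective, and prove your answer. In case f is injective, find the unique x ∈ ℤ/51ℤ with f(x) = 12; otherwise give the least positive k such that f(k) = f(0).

We have gcd(39, 51) = 3 > 1. Taking s = 0 and t = 17: f(0) = 37 and f(17) = 39·17 + 37 = 700 ≡ 37 (mod 51).
So f(0) = f(17) while 0 ≠ 17, thus f is not injective.
Since f is not injective, we find the least positive k with f(k) = f(0): this means 39k ≡ 0 (mod 51), i.e. 51 ∣ 39k. Since gcd(39, 51) = 3, dividing through by 3 this holds exactly when 17 ∣ 13k, and as gcd(13, 17) = 1, exactly when 17 ∣ k.
The smallest positive such k is 17.

17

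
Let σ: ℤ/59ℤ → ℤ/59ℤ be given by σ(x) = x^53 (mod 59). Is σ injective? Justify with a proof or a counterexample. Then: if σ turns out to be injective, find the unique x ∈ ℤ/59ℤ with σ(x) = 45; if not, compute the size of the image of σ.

Since 59 is prime, the nonzero elements of ℤ/59ℤ form a cyclic group of order 58.
As gcd(53, 58) = 1, raising to the 53rd power is a bijection on this group: if u^53 ≡ v^53 then (uv^{−1})^53 = 1, and the only element of order dividing gcd(53, 58) = 1 is 1, so u = v.
With σ(0) = 0 this makes σ injective on all of ℤ/59ℤ, hence bijective (finite equal-size domain and codomain). In particular σ is injective.
Since σ is injective, we find the preimage of 45. The inverse of x ↦ x^53 on (ℤ/59ℤ)^× is x ↦ x^23, because 53·23 = 1219 = 21·58 + 1 ≡ 1 (mod 58) and x^{58} = 1 for x ≠ 0 (Fermat). So σ⁻¹(45) = 45^23 mod 59.
Repeated squaring mod 59: 45^1 ≡ 45, 45^2 ≡ 45² = 2025 ≡ 19, 45^4 ≡ 19² = 361 ≡ 7, 45^8 ≡ 7² = 49, 45^16 ≡ 49² = 2401 ≡ 41. Since 23 = 16 + 4 + 2 + 1, 45^23 ≡ 41·7·19·45: 41·7 = 287 ≡ 51, then 51·19 = 969 ≡ 25, then 25·45 = 1125 ≡ 4. So 45^23 ≡ 4 (mod 59).
Hence σ⁻¹(45) = 4.

4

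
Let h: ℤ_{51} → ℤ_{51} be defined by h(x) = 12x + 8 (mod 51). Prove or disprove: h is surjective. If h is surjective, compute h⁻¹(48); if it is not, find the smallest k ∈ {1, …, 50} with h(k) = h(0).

Recall that h is surjective if every y in the codomain equals h(x) for some x in the domain.
Since gcd(12, 51) = 3, we have 12x ≡ 0 (mod 3) for all x, so h(x) ≡ 2 (mod 3).
But 0 ≢ 2 (mod 3), so 0 ∈ ℤ_{51} has no preimage. Hence h is not surjective.
Since h is not surjective, we find the least positive k with h(k) = h(0): this means 12k ≡ 0 (mod 51), i.e. 51 ∣ 12k. Since gcd(12, 51) = 3, dividing through by 3 this holds exactly when 17 ∣ 4k, and as gcd(4, 17) = 1, exactly when 17 ∣ k.
The smallest positive such k is 17.

17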